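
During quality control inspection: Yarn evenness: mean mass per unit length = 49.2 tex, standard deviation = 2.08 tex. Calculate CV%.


Formula: CV% = (standard deviation / mean) * 100
Step 1: Ratio = 2.08 / 49.2 = 0.042276
Step 2: CV% = 0.042276 * 100 = 4.2276% ≈ 4.2%

4.2%


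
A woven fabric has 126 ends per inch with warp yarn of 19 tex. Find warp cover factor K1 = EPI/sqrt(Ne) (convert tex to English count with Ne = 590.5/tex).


Formula: K1 = EPI / sqrt(Ne), with Ne = 590.5 / tex_warp
Step 1: Ne = 590.5 / 19 = 31.079
Step 2: sqrt(Ne) = sqrt(31.079) = 5.5749
Step 3: K1 = 126 / 5.5749 = 22.6

22.6


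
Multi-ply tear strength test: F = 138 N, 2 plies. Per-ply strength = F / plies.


Formula: Per-ply strength = Total force / Number of plies
Per-ply = 138 N / 2
Per-ply = 69 N

69 N


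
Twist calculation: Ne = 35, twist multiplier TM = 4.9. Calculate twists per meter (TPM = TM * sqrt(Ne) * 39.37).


Formula: TPM = TM * sqrt(Ne) * 39.37
Step 1: sqrt(Ne) = sqrt(35) = 5.9161
Step 2: TM * sqrt(Ne) = 4.9 * 5.9161 = 28.9889
Step 3: TPM = 28.9889 * 39.37 = 1141 twists/m

1141 twists/m


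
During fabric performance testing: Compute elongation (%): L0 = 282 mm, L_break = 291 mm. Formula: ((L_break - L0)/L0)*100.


Formula: Elongation (%) = ((L_break - L0) / L0) * 100
Step 1: Extension = 291 - 282 = 9 mm
Step 2: Elongation = (9 / 282) * 100
Step 3: Elongation = 0.031915 * 100 = 3.1915% ≈ 3.2%

3.2%


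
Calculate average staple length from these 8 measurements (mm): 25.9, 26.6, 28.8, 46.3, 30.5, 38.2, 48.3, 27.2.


Formula: Mean = sum of lengths / count
Sum = 25.9 + 26.6 + 28.8 + 46.3 + 30.5 + 38.2 + 48.3 + 27.2
Sum = 271.8 mm
Mean = 271.8 / 8 = 33.98 mm

33.98 mm


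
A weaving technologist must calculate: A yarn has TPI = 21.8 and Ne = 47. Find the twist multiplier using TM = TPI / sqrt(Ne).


Formula: TM = TPI / sqrt(Ne)
Step 1: sqrt(Ne) = sqrt(47) = 6.8557
Step 2: TM = 21.8 / 6.8557 = 3.18

3.18 TM


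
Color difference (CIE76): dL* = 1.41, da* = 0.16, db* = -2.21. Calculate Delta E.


Formula: Delta E = sqrt(dL*^2 + da*^2 + db*^2)
Step 1: dL*^2 = 1.41^2 = 1.9881
Step 2: da*^2 = 0.16^2 = 0.0256
Step 3: db*^2 = (-2.21)^2 = 4.8841
Step 4: Sum = 1.9881 + 0.0256 + 4.8841 = 6.8978
Step 5: Delta E = sqrt(6.8978) = 2.63

2.63 Delta E


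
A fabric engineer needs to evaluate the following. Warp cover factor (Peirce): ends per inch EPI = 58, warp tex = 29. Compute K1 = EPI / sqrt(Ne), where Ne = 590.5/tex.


Formula: K1 = EPI / sqrt(Ne), with Ne = 590.5 / tex_warp
Step 1: Ne = 590.5 / 29 = 20.362
Step 2: sqrt(Ne) = sqrt(20.362) = 4.5124
Step 3: K1 = 58 / 4.5124 = 12.9

12.9


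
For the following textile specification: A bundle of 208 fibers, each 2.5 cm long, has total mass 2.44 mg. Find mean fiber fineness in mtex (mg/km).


Formula: fineness (mtex) = mass (mg) / total length (km) = (mass_mg / total_length_m) * 1000
Step 1: Convert fiber length: 2.5 cm = 0.025 m
Step 2: Total fiber length = 208 * 0.025 = 5.2 m
Step 3: Linear density = 2.44 mg / 5.2 m = 0.4692 mg/m
Step 4: fineness = 0.4692 * 1000 = 469.2 mtex

469.2 mtex


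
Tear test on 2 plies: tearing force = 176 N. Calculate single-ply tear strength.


Formula: Per-ply strength = Total force / Number of plies
Per-ply = 176 N / 2
Per-ply = 88 N

88 N


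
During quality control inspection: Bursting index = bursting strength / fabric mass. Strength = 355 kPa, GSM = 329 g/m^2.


Formula: Bursting Index = Bursting Strength / Fabric GSM
BI = 355 kPa / 329 g/m^2
BI = 1.079 kPa/(g/m^2)

1.079 kPa/(g/m^2)


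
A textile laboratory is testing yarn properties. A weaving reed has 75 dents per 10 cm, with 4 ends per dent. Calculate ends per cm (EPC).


Formula: EPC = (dents per 10 cm * ends per dent) / 10
Step 1: Total ends per 10 cm = 75 * 4 = 300
Step 2: EPC = 300 / 10 = 30.0 ends/cm

30.0 ends/cm


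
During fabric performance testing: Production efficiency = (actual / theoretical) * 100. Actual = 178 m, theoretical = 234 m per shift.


Formula: Efficiency% = (Actual output / Theoretical output) * 100
Efficiency% = (178 / 234) * 100
Efficiency% = 0.760684 * 100 = 76.0684% ≈ 76.1%

76.1%


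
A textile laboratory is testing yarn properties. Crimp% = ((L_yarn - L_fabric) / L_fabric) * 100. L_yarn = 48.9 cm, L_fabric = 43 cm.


Formula: Crimp% = ((L_yarn - L_fabric) / L_fabric) * 100
Step 1: Extension = 48.9 - 43 = 5.9 cm
Step 2: Crimp% = (5.9 / 43) * 100
Step 3: Crimp% = 0.137209 * 100 = 13.7209% ≈ 13.7%

13.7%


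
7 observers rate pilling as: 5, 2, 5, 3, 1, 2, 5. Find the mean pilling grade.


Formula: Mean = sum / count
Sum = 5 + 2 + 5 + 3 + 1 + 2 + 5 = 23
Mean = 23 / 7 = 3.3

3.3


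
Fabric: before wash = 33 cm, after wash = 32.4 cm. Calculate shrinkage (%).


Formula: Shrinkage% = ((L_before - L_after) / L_before) * 100
Step 1: Shrinkage = 33 - 32.4 = 0.6 cm
Step 2: Shrinkage% = (0.6 / 33) * 100
Step 3: Shrinkage% = 0.018182 * 100 = 1.8182% ≈ 1.8%

1.8%


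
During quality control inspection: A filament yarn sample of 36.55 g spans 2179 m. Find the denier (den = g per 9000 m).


Formula: den = (mass_g / length_m) * 9000
Substituting: den = (36.55 / 2179) * 9000
Intermediate: 36.55 / 2179 = 0.01677375 g/m
den = 0.01677375 * 9000 = 151.0 denier

151.0 denier


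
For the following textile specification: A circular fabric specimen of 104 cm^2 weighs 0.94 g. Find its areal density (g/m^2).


Formula: GSM = mass_g / area_m2
Step 1: Convert area: 104 cm^2 = 104 / 10000 = 0.0104 m^2
Step 2: GSM = 0.94 g / 0.0104 m^2 = 90.4 g/m^2

90.4 g/m^2


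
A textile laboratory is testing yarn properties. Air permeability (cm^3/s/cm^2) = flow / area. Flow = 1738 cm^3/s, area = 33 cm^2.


Formula: Air Permeability = Airflow / Test Area
AP = 1738 cm^3/s / 33 cm^2
AP = 52.7 cm^3/s/cm^2

52.7 cm^3/s/cm^2


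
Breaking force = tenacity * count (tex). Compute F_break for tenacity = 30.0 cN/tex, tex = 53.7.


Formula: Breaking force = Tenacity * Linear density
F = 30.0 cN/tex * 53.7 tex
F = 1611.00 cN

1611.00 cN


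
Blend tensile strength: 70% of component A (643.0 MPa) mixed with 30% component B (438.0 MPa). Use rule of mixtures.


Formula: Blend property = (fraction_A * property_A) + (fraction_B * property_B)
Step 1: Contribution A = 70/100 * 643.0 MPa = 450.1 MPa
Step 2: Contribution B = 30/100 * 438.0 MPa = 131.4 MPa
Step 3: Blend tensile strength = 450.1 + 131.4 = 581.5 MPa

581.5 MPa


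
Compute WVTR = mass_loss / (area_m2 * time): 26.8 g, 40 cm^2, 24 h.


Formula: WVTR = mass_loss / (area * time)
Step 1: Convert area: 40 cm^2 = 0.004 m^2
Step 2: WVTR = 26.8 g / (0.004 m^2 * 24 h)
Step 3: WVTR = 26.8 / 0.096 = 279.2 g/m^2/h

279.2 g/m^2/h


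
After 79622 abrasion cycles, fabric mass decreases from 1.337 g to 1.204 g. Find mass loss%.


Formula: Mass loss% = ((m_before - m_after) / m_before) * 100
Step 1: Mass loss = 1.337 - 1.204 = 0.133 g
Step 2: Ratio = 0.133 / 1.337 = 0.0994764
Step 3: Mass loss% = 0.0994764 * 100 = 9.94764% ≈ 9.95%

9.95%


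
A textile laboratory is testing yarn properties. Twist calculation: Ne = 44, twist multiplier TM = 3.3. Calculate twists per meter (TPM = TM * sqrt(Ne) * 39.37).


Formula: TPM = TM * sqrt(Ne) * 39.37
Step 1: sqrt(Ne) = sqrt(44) = 6.6332
Step 2: TM * sqrt(Ne) = 3.3 * 6.6332 = 21.8896
Step 3: TPM = 21.8896 * 39.37 = 862 twists/m

862 twists/m


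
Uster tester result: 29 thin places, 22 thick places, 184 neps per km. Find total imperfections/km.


Formula: Total = thin places + thick places + neps
Total = 29 + 22 + 184
Total = 235 imperfections/km

235 imperfections/km


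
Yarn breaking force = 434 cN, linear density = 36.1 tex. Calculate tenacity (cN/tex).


Formula: Tenacity = Breaking force / Linear density
Tenacity = 434 cN / 36.1 tex
Tenacity = 12.02 cN/tex

12.02 cN/tex


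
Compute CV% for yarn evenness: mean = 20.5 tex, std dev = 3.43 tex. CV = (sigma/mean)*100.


Formula: CV% = (standard deviation / mean) * 100
Step 1: Ratio = 3.43 / 20.5 = 0.167317
Step 2: CV% = 0.167317 * 100 = 16.7317% ≈ 16.7%

16.7%


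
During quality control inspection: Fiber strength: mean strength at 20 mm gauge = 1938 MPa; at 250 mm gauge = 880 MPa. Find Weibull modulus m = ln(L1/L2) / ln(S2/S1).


Formula: m = ln(L1/L2) / ln(S2/S1)
Step 1: ln(L1/L2) = ln(20/250) = -2.52573
Step 2: S2/S1 = 880/1938 = 0.45408
Step 3: ln(S2/S1) = ln(0.45408) = -0.78948
Step 4: m = -2.52573 / -0.78948 = 3.20

3.20 (Weibull m)


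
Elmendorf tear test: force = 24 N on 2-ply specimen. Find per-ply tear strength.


Formula: Per-ply strength = Total force / Number of plies
Per-ply = 24 N / 2
Per-ply = 12 N

12 N


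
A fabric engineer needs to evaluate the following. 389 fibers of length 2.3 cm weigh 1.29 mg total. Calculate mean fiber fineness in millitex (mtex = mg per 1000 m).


Formula: fineness (mtex) = mass (mg) / total length (km) = (mass_mg / total_length_m) * 1000
Step 1: Convert fiber length: 2.3 cm = 0.023 m
Step 2: Total fiber length = 389 * 0.023 = 8.947 m
Step 3: Linear density = 1.29 mg / 8.947 m = 0.1442 mg/m
Step 4: fineness = 0.1442 * 1000 = 144.2 mtex

144.2 mtex


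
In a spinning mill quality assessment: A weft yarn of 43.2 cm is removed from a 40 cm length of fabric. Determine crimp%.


Formula: Crimp% = ((L_yarn - L_fabric) / L_fabric) * 100
Step 1: Extension = 43.2 - 40 = 3.2 cm
Step 2: Crimp% = (3.2 / 40) * 100
Step 3: Crimp% = 0.08 * 100 = 8.0%

8.0%


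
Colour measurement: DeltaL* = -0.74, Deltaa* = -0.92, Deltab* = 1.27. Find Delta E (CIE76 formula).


Formula: Delta E = sqrt(dL*^2 + da*^2 + db*^2)
Step 1: dL*^2 = (-0.74)^2 = 0.5476
Step 2: da*^2 = (-0.92)^2 = 0.8464
Step 3: db*^2 = 1.27^2 = 1.6129
Step 4: Sum = 0.5476 + 0.8464 + 1.6129 = 3.0069
Step 5: Delta E = sqrt(3.0069) = 1.73

1.73 Delta E


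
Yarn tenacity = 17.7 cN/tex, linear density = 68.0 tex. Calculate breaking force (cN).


Formula: Breaking force = Tenacity * Linear density
F = 17.7 cN/tex * 68.0 tex
F = 1203.60 cN

1203.60 cN


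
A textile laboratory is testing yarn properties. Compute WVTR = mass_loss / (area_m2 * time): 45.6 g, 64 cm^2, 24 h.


Formula: WVTR = mass_loss / (area * time)
Step 1: Convert area: 64 cm^2 = 0.0064 m^2
Step 2: WVTR = 45.6 g / (0.0064 m^2 * 24 h)
Step 3: WVTR = 45.6 / 0.1536 = 296.9 g/m^2/h

296.9 g/m^2/h


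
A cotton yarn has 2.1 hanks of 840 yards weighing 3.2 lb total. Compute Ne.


Formula: Ne = hanks / mass_lb
Substituting: Ne = 2.1 / 3.2
Ne = 0.7

0.7 Ne


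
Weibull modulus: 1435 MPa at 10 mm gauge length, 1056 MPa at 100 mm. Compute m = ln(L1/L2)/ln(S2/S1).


Formula: m = ln(L1/L2) / ln(S2/S1)
Step 1: ln(L1/L2) = ln(10/100) = -2.30259
Step 2: S2/S1 = 1056/1435 = 0.73589
Step 3: ln(S2/S1) = ln(0.73589) = -0.30667
Step 4: m = -2.30259 / -0.30667 = 7.51

7.51 (Weibull m)


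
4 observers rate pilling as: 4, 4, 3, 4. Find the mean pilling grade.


Formula: Mean = sum / count
Sum = 4 + 4 + 3 + 4 = 15
Mean = 15 / 4 = 3.8

3.8


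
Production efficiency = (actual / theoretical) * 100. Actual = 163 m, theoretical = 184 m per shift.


Formula: Efficiency% = (Actual output / Theoretical output) * 100
Efficiency% = (163 / 184) * 100
Efficiency% = 0.88587 * 100 = 88.587% ≈ 88.6%

88.6%


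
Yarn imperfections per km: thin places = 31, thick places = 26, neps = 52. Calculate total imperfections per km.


Formula: Total = thin places + thick places + neps
Total = 31 + 26 + 52
Total = 109 imperfections/km

109 imperfections/km


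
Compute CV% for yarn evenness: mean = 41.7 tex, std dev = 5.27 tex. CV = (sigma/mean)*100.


Formula: CV% = (standard deviation / mean) * 100
Step 1: Ratio = 5.27 / 41.7 = 0.126379
Step 2: CV% = 0.126379 * 100 = 12.6379% ≈ 12.6%

12.6%


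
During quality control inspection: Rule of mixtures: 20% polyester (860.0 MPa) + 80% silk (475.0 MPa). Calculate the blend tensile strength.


Formula: Blend property = (fraction_A * property_A) + (fraction_B * property_B)
Step 1: Contribution A = 20/100 * 860.0 MPa = 172.0 MPa
Step 2: Contribution B = 80/100 * 475.0 MPa = 380.0 MPa
Step 3: Blend tensile strength = 172.0 + 380.0 = 552.0 MPa

552.0 MPa


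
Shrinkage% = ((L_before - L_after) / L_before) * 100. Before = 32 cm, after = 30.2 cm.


Formula: Shrinkage% = ((L_before - L_after) / L_before) * 100
Step 1: Shrinkage = 32 - 30.2 = 1.8 cm
Step 2: Shrinkage% = (1.8 / 32) * 100
Step 3: Shrinkage% = 0.05625 * 100 = 5.625% ≈ 5.6%

5.6%


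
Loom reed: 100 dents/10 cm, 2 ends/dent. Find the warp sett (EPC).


Formula: EPC = (dents per 10 cm * ends per dent) / 10
Step 1: Total ends per 10 cm = 100 * 2 = 200
Step 2: EPC = 200 / 10 = 20.0 ends/cm

20.0 ends/cm


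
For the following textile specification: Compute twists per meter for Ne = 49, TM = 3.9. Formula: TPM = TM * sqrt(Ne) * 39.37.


Formula: TPM = TM * sqrt(Ne) * 39.37
Step 1: sqrt(Ne) = sqrt(49) = 7
Step 2: TM * sqrt(Ne) = 3.9 * 7 = 27.3
Step 3: TPM = 27.3 * 39.37 = 1075 twists/m

1075 twists/m


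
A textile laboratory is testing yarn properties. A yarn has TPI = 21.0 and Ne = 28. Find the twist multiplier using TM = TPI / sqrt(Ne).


Formula: TM = TPI / sqrt(Ne)
Step 1: sqrt(Ne) = sqrt(28) = 5.2915
Step 2: TM = 21.0 / 5.2915 = 3.97

3.97 TM


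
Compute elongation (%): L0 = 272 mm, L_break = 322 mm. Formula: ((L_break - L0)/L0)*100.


Formula: Elongation (%) = ((L_break - L0) / L0) * 100
Step 1: Extension = 322 - 272 = 50 mm
Step 2: Elongation = (50 / 272) * 100
Step 3: Elongation = 0.183824 * 100 = 18.3824% ≈ 18.4%

18.4%


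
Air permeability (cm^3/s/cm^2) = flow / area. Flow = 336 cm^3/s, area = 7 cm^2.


Formula: Air Permeability = Airflow / Test Area
AP = 336 cm^3/s / 7 cm^2
AP = 48.0 cm^3/s/cm^2

48.0 cm^3/s/cm^2


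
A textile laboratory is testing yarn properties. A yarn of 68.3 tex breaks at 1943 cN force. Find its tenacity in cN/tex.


Formula: Tenacity = Breaking force / Linear density
Tenacity = 1943 cN / 68.3 tex
Tenacity = 28.45 cN/tex

28.45 cN/tex


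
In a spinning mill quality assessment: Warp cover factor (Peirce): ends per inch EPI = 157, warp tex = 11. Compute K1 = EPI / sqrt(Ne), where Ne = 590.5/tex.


Formula: K1 = EPI / sqrt(Ne), with Ne = 590.5 / tex_warp
Step 1: Ne = 590.5 / 11 = 53.682
Step 2: sqrt(Ne) = sqrt(53.682) = 7.3268
Step 3: K1 = 157 / 7.3268 = 21.4

21.4


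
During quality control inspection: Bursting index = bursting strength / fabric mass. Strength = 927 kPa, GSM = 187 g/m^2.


Formula: Bursting Index = Bursting Strength / Fabric GSM
BI = 927 kPa / 187 g/m^2
BI = 4.957 kPa/(g/m^2)

4.957 kPa/(g/m^2)


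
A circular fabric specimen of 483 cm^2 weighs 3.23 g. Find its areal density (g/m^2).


Formula: GSM = mass_g / area_m2
Step 1: Convert area: 483 cm^2 = 483 / 10000 = 0.0483 m^2
Step 2: GSM = 3.23 g / 0.0483 m^2 = 66.9 g/m^2

66.9 g/m^2


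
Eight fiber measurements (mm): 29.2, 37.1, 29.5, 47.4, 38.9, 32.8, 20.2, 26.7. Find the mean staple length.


Formula: Mean = sum of lengths / count
Sum = 29.2 + 37.1 + 29.5 + 47.4 + 38.9 + 32.8 + 20.2 + 26.7
Sum = 261.8 mm
Mean = 261.8 / 8 = 32.73 mm

32.73 mm


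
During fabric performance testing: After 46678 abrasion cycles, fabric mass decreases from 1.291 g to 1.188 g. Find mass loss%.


Formula: Mass loss% = ((m_before - m_after) / m_before) * 100
Step 1: Mass loss = 1.291 - 1.188 = 0.103 g
Step 2: Ratio = 0.103 / 1.291 = 0.0797831
Step 3: Mass loss% = 0.0797831 * 100 = 7.97831% ≈ 7.98%

7.98%


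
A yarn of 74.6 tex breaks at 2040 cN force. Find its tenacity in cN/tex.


Formula: Tenacity = Breaking force / Linear density
Tenacity = 2040 cN / 74.6 tex
Tenacity = 27.35 cN/tex

27.35 cN/tex


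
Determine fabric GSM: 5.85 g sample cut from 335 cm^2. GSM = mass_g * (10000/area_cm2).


Formula: GSM = mass_g / area_m2
Step 1: Convert area: 335 cm^2 = 335 / 10000 = 0.0335 m^2
Step 2: GSM = 5.85 g / 0.0335 m^2 = 174.6 g/m^2

174.6 g/m^2


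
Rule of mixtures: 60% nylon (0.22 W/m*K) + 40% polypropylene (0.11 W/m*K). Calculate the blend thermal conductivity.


Formula: Blend property = (fraction_A * property_A) + (fraction_B * property_B)
Step 1: Contribution A = 60/100 * 0.22 W/m*K = 0.132 W/m*K
Step 2: Contribution B = 40/100 * 0.11 W/m*K = 0.044 W/m*K
Step 3: Blend thermal conductivity = 0.132 + 0.044 = 0.176 W/m*K

0.176 W/m*K


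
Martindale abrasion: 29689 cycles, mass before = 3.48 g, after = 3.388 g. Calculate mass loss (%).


Formula: Mass loss% = ((m_before - m_after) / m_before) * 100
Step 1: Mass loss = 3.48 - 3.388 = 0.092 g
Step 2: Ratio = 0.092 / 3.48 = 0.0264368
Step 3: Mass loss% = 0.0264368 * 100 = 2.64368% ≈ 2.64%

2.64%


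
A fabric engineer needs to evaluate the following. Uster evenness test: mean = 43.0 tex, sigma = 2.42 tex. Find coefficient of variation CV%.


Formula: CV% = (standard deviation / mean) * 100
Step 1: Ratio = 2.42 / 43.0 = 0.056279
Step 2: CV% = 0.056279 * 100 = 5.6279% ≈ 5.6%

5.6%


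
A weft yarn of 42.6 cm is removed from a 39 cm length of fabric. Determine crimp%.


Formula: Crimp% = ((L_yarn - L_fabric) / L_fabric) * 100
Step 1: Extension = 42.6 - 39 = 3.6 cm
Step 2: Crimp% = (3.6 / 39) * 100
Step 3: Crimp% = 0.092308 * 100 = 9.2308% ≈ 9.2%

9.2%


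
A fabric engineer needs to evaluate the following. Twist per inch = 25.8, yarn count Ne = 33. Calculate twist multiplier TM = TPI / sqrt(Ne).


Formula: TM = TPI / sqrt(Ne)
Step 1: sqrt(Ne) = sqrt(33) = 5.7446
Step 2: TM = 25.8 / 5.7446 = 4.49

4.49 TM


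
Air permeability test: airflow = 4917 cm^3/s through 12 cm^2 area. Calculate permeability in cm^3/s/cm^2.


Formula: Air Permeability = Airflow / Test Area
AP = 4917 cm^3/s / 12 cm^2
AP = 409.8 cm^3/s/cm^2

409.8 cm^3/s/cm^2


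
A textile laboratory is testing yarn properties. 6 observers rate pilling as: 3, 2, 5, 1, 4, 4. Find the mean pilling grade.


Formula: Mean = sum / count
Sum = 3 + 2 + 5 + 1 + 4 + 4 = 19
Mean = 19 / 6 = 3.2

3.2


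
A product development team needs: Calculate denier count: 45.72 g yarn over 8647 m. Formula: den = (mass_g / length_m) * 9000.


Formula: den = (mass_g / length_m) * 9000
Substituting: den = (45.72 / 8647) * 9000
Intermediate: 45.72 / 8647 = 0.00528738 g/m
den = 0.00528738 * 9000 = 47.6 denier

47.6 denier


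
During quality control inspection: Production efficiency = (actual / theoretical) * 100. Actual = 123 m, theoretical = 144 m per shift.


Formula: Efficiency% = (Actual output / Theoretical output) * 100
Efficiency% = (123 / 144) * 100
Efficiency% = 0.854167 * 100 = 85.4167% ≈ 85.4%

85.4%


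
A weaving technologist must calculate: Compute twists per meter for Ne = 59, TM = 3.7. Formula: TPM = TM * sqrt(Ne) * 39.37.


Formula: TPM = TM * sqrt(Ne) * 39.37
Step 1: sqrt(Ne) = sqrt(59) = 7.6811
Step 2: TM * sqrt(Ne) = 3.7 * 7.6811 = 28.4201
Step 3: TPM = 28.4201 * 39.37 = 1119 twists/m

1119 twists/m


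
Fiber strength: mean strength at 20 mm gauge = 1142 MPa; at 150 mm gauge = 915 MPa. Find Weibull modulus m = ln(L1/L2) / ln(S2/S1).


Formula: m = ln(L1/L2) / ln(S2/S1)
Step 1: ln(L1/L2) = ln(20/150) = -2.01490
Step 2: S2/S1 = 915/1142 = 0.80123
Step 3: ln(S2/S1) = ln(0.80123) = -0.22161
Step 4: m = -2.01490 / -0.22161 = 9.09

9.09 (Weibull m)


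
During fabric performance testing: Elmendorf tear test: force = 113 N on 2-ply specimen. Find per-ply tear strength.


Formula: Per-ply strength = Total force / Number of plies
Per-ply = 113 N / 2
Per-ply = 56.5 N

56.5 N


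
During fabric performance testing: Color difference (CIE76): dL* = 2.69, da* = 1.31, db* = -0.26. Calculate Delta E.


Formula: Delta E = sqrt(dL*^2 + da*^2 + db*^2)
Step 1: dL*^2 = 2.69^2 = 7.2361
Step 2: da*^2 = 1.31^2 = 1.7161
Step 3: db*^2 = (-0.26)^2 = 0.0676
Step 4: Sum = 7.2361 + 1.7161 + 0.0676 = 9.0198
Step 5: Delta E = sqrt(9.0198) = 3.0

3.0 Delta E


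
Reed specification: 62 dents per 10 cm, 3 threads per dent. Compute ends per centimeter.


Formula: EPC = (dents per 10 cm * ends per dent) / 10
Step 1: Total ends per 10 cm = 62 * 3 = 186
Step 2: EPC = 186 / 10 = 18.6 ends/cm

18.6 ends/cm


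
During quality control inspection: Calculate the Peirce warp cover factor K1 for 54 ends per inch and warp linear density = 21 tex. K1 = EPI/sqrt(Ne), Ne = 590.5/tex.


Formula: K1 = EPI / sqrt(Ne), with Ne = 590.5 / tex_warp
Step 1: Ne = 590.5 / 21 = 28.119
Step 2: sqrt(Ne) = sqrt(28.119) = 5.3027
Step 3: K1 = 54 / 5.3027 = 10.2

10.2


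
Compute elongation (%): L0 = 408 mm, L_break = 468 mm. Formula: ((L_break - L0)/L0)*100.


Formula: Elongation (%) = ((L_break - L0) / L0) * 100
Step 1: Extension = 468 - 408 = 60 mm
Step 2: Elongation = (60 / 408) * 100
Step 3: Elongation = 0.147059 * 100 = 14.7059% ≈ 14.7%

14.7%


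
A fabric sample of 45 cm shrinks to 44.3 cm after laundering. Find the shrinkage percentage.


Formula: Shrinkage% = ((L_before - L_after) / L_before) * 100
Step 1: Shrinkage = 45 - 44.3 = 0.7 cm
Step 2: Shrinkage% = (0.7 / 45) * 100
Step 3: Shrinkage% = 0.015556 * 100 = 1.5556% ≈ 1.6%

1.6%


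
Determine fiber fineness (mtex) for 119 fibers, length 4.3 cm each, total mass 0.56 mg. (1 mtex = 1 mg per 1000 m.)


Formula: fineness (mtex) = mass (mg) / total length (km) = (mass_mg / total_length_m) * 1000
Step 1: Convert fiber length: 4.3 cm = 0.043 m
Step 2: Total fiber length = 119 * 0.043 = 5.117 m
Step 3: Linear density = 0.56 mg / 5.117 m = 0.1094 mg/m
Step 4: fineness = 0.1094 * 1000 = 109.4 mtex

109.4 mtex


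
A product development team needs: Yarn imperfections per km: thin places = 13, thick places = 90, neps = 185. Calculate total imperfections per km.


Formula: Total = thin places + thick places + neps
Total = 13 + 90 + 185
Total = 288 imperfections/km

288 imperfections/km


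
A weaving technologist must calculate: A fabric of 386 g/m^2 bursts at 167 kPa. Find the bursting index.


Formula: Bursting Index = Bursting Strength / Fabric GSM
BI = 167 kPa / 386 g/m^2
BI = 0.433 kPa/(g/m^2)

0.433 kPa/(g/m^2)


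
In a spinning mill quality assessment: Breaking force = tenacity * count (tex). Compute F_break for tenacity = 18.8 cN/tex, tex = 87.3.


Formula: Breaking force = Tenacity * Linear density
F = 18.8 cN/tex * 87.3 tex
F = 1641.24 cN

1641.24 cN


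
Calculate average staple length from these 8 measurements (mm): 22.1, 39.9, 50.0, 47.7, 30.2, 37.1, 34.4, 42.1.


Formula: Mean = sum of lengths / count
Sum = 22.1 + 39.9 + 50.0 + 47.7 + 30.2 + 37.1 + 34.4 + 42.1
Sum = 303.5 mm
Mean = 303.5 / 8 = 37.94 mm

37.94 mm


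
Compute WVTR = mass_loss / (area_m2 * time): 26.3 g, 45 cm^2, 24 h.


Formula: WVTR = mass_loss / (area * time)
Step 1: Convert area: 45 cm^2 = 0.0045 m^2
Step 2: WVTR = 26.3 g / (0.0045 m^2 * 24 h)
Step 3: WVTR = 26.3 / 0.108 = 243.5 g/m^2/h

243.5 g/m^2/h


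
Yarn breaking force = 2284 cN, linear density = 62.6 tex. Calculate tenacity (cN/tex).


Formula: Tenacity = Breaking force / Linear density
Tenacity = 2284 cN / 62.6 tex
Tenacity = 36.49 cN/tex

36.49 cN/tex


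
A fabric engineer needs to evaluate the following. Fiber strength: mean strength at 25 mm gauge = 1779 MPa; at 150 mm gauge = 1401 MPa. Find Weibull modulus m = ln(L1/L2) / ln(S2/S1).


Formula: m = ln(L1/L2) / ln(S2/S1)
Step 1: ln(L1/L2) = ln(25/150) = -1.79176
Step 2: S2/S1 = 1401/1779 = 0.78752
Step 3: ln(S2/S1) = ln(0.78752) = -0.23887
Step 4: m = -1.79176 / -0.23887 = 7.50

7.50 (Weibull m)


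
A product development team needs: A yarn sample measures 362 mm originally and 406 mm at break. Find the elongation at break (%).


Formula: Elongation (%) = ((L_break - L0) / L0) * 100
Step 1: Extension = 406 - 362 = 44 mm
Step 2: Elongation = (44 / 362) * 100
Step 3: Elongation = 0.121547 * 100 = 12.1547% ≈ 12.2%

12.2%


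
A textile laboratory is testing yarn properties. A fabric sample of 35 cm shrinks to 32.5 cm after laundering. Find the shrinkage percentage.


Formula: Shrinkage% = ((L_before - L_after) / L_before) * 100
Step 1: Shrinkage = 35 - 32.5 = 2.5 cm
Step 2: Shrinkage% = (2.5 / 35) * 100
Step 3: Shrinkage% = 0.071429 * 100 = 7.1429% ≈ 7.1%

7.1%


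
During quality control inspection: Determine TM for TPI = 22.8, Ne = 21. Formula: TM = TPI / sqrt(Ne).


Formula: TM = TPI / sqrt(Ne)
Step 1: sqrt(Ne) = sqrt(21) = 4.5826
Step 2: TM = 22.8 / 4.5826 = 4.98

4.98 TM


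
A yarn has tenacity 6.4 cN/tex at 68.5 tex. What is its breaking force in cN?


Formula: Breaking force = Tenacity * Linear density
F = 6.4 cN/tex * 68.5 tex
F = 438.40 cN

438.40 cN


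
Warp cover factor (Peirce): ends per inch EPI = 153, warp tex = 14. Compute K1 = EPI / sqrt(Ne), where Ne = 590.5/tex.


Formula: K1 = EPI / sqrt(Ne), with Ne = 590.5 / tex_warp
Step 1: Ne = 590.5 / 14 = 42.179
Step 2: sqrt(Ne) = sqrt(42.179) = 6.4945
Step 3: K1 = 153 / 6.4945 = 23.6

23.6


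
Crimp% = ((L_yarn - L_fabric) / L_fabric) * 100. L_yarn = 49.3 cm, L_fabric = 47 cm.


Formula: Crimp% = ((L_yarn - L_fabric) / L_fabric) * 100
Step 1: Extension = 49.3 - 47 = 2.3 cm
Step 2: Crimp% = (2.3 / 47) * 100
Step 3: Crimp% = 0.048936 * 100 = 4.8936% ≈ 4.9%

4.9%


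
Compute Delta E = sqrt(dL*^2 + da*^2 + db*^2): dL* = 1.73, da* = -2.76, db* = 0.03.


Formula: Delta E = sqrt(dL*^2 + da*^2 + db*^2)
Step 1: dL*^2 = 1.73^2 = 2.9929
Step 2: da*^2 = (-2.76)^2 = 7.6176
Step 3: db*^2 = 0.03^2 = 0.0009
Step 4: Sum = 2.9929 + 7.6176 + 0.0009 = 10.6114
Step 5: Delta E = sqrt(10.6114) = 3.26

3.26 Delta E


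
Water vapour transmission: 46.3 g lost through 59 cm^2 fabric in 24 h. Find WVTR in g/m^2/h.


Formula: WVTR = mass_loss / (area * time)
Step 1: Convert area: 59 cm^2 = 0.0059 m^2
Step 2: WVTR = 46.3 g / (0.0059 m^2 * 24 h)
Step 3: WVTR = 46.3 / 0.1416 = 327.0 g/m^2/h

327.0 g/m^2/h


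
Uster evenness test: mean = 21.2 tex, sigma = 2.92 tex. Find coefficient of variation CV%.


Formula: CV% = (standard deviation / mean) * 100
Step 1: Ratio = 2.92 / 21.2 = 0.137736
Step 2: CV% = 0.137736 * 100 = 13.7736% ≈ 13.8%

13.8%


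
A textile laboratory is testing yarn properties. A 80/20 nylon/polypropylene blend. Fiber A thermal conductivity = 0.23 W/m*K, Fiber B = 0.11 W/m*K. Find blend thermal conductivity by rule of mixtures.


Formula: Blend property = (fraction_A * property_A) + (fraction_B * property_B)
Step 1: Contribution A = 80/100 * 0.23 W/m*K = 0.184 W/m*K
Step 2: Contribution B = 20/100 * 0.11 W/m*K = 0.022 W/m*K
Step 3: Blend thermal conductivity = 0.184 + 0.022 = 0.206 W/m*K

0.206 W/m*K


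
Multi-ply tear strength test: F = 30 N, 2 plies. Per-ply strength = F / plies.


Formula: Per-ply strength = Total force / Number of plies
Per-ply = 30 N / 2
Per-ply = 15 N

15 N


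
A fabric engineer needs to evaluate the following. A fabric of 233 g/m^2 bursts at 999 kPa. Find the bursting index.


Formula: Bursting Index = Bursting Strength / Fabric GSM
BI = 999 kPa / 233 g/m^2
BI = 4.288 kPa/(g/m^2)

4.288 kPa/(g/m^2)


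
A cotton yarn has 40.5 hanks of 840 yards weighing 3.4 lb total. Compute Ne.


Formula: Ne = hanks / mass_lb
Substituting: Ne = 40.5 / 3.4
Ne = 11.9

11.9 Ne


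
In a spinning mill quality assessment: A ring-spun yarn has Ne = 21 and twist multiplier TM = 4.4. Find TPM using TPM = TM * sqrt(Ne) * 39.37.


Formula: TPM = TM * sqrt(Ne) * 39.37
Step 1: sqrt(Ne) = sqrt(21) = 4.5826
Step 2: TM * sqrt(Ne) = 4.4 * 4.5826 = 20.1634
Step 3: TPM = 20.1634 * 39.37 = 794 twists/m

794 twists/m


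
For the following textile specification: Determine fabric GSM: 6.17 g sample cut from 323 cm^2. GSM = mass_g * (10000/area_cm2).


Formula: GSM = mass_g / area_m2
Step 1: Convert area: 323 cm^2 = 323 / 10000 = 0.0323 m^2
Step 2: GSM = 6.17 g / 0.0323 m^2 = 191.0 g/m^2

191.0 g/m^2


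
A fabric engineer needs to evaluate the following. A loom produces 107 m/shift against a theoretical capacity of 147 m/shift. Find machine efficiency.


Formula: Efficiency% = (Actual output / Theoretical output) * 100
Efficiency% = (107 / 147) * 100
Efficiency% = 0.727891 * 100 = 72.7891% ≈ 72.8%

72.8%


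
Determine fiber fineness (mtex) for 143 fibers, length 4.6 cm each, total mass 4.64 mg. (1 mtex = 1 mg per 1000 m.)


Formula: fineness (mtex) = mass (mg) / total length (km) = (mass_mg / total_length_m) * 1000
Step 1: Convert fiber length: 4.6 cm = 0.046 m
Step 2: Total fiber length = 143 * 0.046 = 6.578 m
Step 3: Linear density = 4.64 mg / 6.578 m = 0.7054 mg/m
Step 4: fineness = 0.7054 * 1000 = 705.4 mtex

705.4 mtex


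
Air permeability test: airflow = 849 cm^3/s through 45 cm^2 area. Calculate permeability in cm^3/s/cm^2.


Formula: Air Permeability = Airflow / Test Area
AP = 849 cm^3/s / 45 cm^2
AP = 18.9 cm^3/s/cm^2

18.9 cm^3/s/cm^2


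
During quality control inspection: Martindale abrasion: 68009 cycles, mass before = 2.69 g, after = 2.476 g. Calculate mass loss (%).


Formula: Mass loss% = ((m_before - m_after) / m_before) * 100
Step 1: Mass loss = 2.69 - 2.476 = 0.214 g
Step 2: Ratio = 0.214 / 2.69 = 0.0795539
Step 3: Mass loss% = 0.0795539 * 100 = 7.95539% ≈ 7.96%

7.96%


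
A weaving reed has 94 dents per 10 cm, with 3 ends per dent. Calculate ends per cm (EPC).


Formula: EPC = (dents per 10 cm * ends per dent) / 10
Step 1: Total ends per 10 cm = 94 * 3 = 282
Step 2: EPC = 282 / 10 = 28.2 ends/cm

28.2 ends/cm


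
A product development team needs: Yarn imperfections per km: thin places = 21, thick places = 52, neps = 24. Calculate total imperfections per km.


Formula: Total = thin places + thick places + neps
Total = 21 + 52 + 24
Total = 97 imperfections/km

97 imperfections/km


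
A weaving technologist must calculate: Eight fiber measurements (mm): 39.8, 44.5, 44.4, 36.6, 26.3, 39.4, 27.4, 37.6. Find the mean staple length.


Formula: Mean = sum of lengths / count
Sum = 39.8 + 44.5 + 44.4 + 36.6 + 26.3 + 39.4 + 27.4 + 37.6
Sum = 296.0 mm
Mean = 296.0 / 8 = 37.00 mm

37.00 mm


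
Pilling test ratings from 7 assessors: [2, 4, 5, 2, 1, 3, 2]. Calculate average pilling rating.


Formula: Mean = sum / count
Sum = 2 + 4 + 5 + 2 + 1 + 3 + 2 = 19
Mean = 19 / 7 = 2.7

2.7


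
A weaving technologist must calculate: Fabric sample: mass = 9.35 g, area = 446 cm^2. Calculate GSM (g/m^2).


Formula: GSM = mass_g / area_m2
Step 1: Convert area: 446 cm^2 = 446 / 10000 = 0.0446 m^2
Step 2: GSM = 9.35 g / 0.0446 m^2 = 209.6 g/m^2

209.6 g/m^2


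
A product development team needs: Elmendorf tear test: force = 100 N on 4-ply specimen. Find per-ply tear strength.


Formula: Per-ply strength = Total force / Number of plies
Per-ply = 100 N / 4
Per-ply = 25 N

25 N


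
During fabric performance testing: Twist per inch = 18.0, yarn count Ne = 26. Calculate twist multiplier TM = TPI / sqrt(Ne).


Formula: TM = TPI / sqrt(Ne)
Step 1: sqrt(Ne) = sqrt(26) = 5.099
Step 2: TM = 18.0 / 5.099 = 3.53

3.53 TM


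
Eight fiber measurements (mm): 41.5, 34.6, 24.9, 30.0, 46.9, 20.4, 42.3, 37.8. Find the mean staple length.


Formula: Mean = sum of lengths / count
Sum = 41.5 + 34.6 + 24.9 + 30.0 + 46.9 + 20.4 + 42.3 + 37.8
Sum = 278.4 mm
Mean = 278.4 / 8 = 34.80 mm

34.80 mm


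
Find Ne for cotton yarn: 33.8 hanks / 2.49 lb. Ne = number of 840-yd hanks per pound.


Formula: Ne = hanks / mass_lb
Substituting: Ne = 33.8 / 2.49
Ne = 13.6

13.6 Ne


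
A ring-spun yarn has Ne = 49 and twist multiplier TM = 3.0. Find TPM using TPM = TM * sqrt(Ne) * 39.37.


Formula: TPM = TM * sqrt(Ne) * 39.37
Step 1: sqrt(Ne) = sqrt(49) = 7
Step 2: TM * sqrt(Ne) = 3.0 * 7 = 21
Step 3: TPM = 21 * 39.37 = 827 twists/m

827 twists/m


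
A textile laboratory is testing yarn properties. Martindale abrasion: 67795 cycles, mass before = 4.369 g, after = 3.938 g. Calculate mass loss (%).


Formula: Mass loss% = ((m_before - m_after) / m_before) * 100
Step 1: Mass loss = 4.369 - 3.938 = 0.431 g
Step 2: Ratio = 0.431 / 4.369 = 0.0986496
Step 3: Mass loss% = 0.0986496 * 100 = 9.86496% ≈ 9.86%

9.86%


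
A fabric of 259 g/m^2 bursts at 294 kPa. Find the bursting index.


Formula: Bursting Index = Bursting Strength / Fabric GSM
BI = 294 kPa / 259 g/m^2
BI = 1.135 kPa/(g/m^2)

1.135 kPa/(g/m^2)


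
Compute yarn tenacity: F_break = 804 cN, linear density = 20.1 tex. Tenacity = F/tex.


Formula: Tenacity = Breaking force / Linear density
Tenacity = 804 cN / 20.1 tex
Tenacity = 40.00 cN/tex

40.00 cN/tex


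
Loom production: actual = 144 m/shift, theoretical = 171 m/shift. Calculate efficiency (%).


Formula: Efficiency% = (Actual output / Theoretical output) * 100
Efficiency% = (144 / 171) * 100
Efficiency% = 0.842105 * 100 = 84.2105% ≈ 84.2%

84.2%


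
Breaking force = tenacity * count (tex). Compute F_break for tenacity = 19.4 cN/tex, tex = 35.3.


Formula: Breaking force = Tenacity * Linear density
F = 19.4 cN/tex * 35.3 tex
F = 684.82 cN

684.82 cN


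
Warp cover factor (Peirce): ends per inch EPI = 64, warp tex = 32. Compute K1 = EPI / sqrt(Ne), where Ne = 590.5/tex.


Formula: K1 = EPI / sqrt(Ne), with Ne = 590.5 / tex_warp
Step 1: Ne = 590.5 / 32 = 18.453
Step 2: sqrt(Ne) = sqrt(18.453) = 4.2957
Step 3: K1 = 64 / 4.2957 = 14.9

14.9


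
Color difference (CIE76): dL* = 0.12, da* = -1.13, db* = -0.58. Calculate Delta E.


Formula: Delta E = sqrt(dL*^2 + da*^2 + db*^2)
Step 1: dL*^2 = 0.12^2 = 0.0144
Step 2: da*^2 = (-1.13)^2 = 1.2769
Step 3: db*^2 = (-0.58)^2 = 0.3364
Step 4: Sum = 0.0144 + 1.2769 + 0.3364 = 1.6277
Step 5: Delta E = sqrt(1.6277) = 1.28

1.28 Delta E


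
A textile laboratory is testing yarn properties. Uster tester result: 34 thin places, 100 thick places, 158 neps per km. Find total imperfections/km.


Formula: Total = thin places + thick places + neps
Total = 34 + 100 + 158
Total = 292 imperfections/km

292 imperfections/km


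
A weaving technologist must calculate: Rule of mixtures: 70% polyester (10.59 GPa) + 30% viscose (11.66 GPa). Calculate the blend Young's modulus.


Formula: Blend property = (fraction_A * property_A) + (fraction_B * property_B)
Step 1: Contribution A = 70/100 * 10.59 GPa = 7.413 GPa
Step 2: Contribution B = 30/100 * 11.66 GPa = 3.498 GPa
Step 3: Blend Young's modulus = 7.413 + 3.498 = 10.911 GPa

10.911 GPa


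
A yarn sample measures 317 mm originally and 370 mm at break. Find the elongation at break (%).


Formula: Elongation (%) = ((L_break - L0) / L0) * 100
Step 1: Extension = 370 - 317 = 53 mm
Step 2: Elongation = (53 / 317) * 100
Step 3: Elongation = 0.167192 * 100 = 16.7192% ≈ 16.7%

16.7%


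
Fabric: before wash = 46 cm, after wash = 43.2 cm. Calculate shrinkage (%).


Formula: Shrinkage% = ((L_before - L_after) / L_before) * 100
Step 1: Shrinkage = 46 - 43.2 = 2.8 cm
Step 2: Shrinkage% = (2.8 / 46) * 100
Step 3: Shrinkage% = 0.06087 * 100 = 6.087% ≈ 6.1%

6.1%


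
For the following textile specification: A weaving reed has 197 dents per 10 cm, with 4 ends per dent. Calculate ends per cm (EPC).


Formula: EPC = (dents per 10 cm * ends per dent) / 10
Step 1: Total ends per 10 cm = 197 * 4 = 788
Step 2: EPC = 788 / 10 = 78.8 ends/cm

78.8 ends/cm


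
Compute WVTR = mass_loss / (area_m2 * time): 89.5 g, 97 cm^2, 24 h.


Formula: WVTR = mass_loss / (area * time)
Step 1: Convert area: 97 cm^2 = 0.0097 m^2
Step 2: WVTR = 89.5 g / (0.0097 m^2 * 24 h)
Step 3: WVTR = 89.5 / 0.2328 = 384.5 g/m^2/h

384.5 g/m^2/h


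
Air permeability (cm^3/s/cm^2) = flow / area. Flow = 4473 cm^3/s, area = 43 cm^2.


Formula: Air Permeability = Airflow / Test Area
AP = 4473 cm^3/s / 43 cm^2
AP = 104.0 cm^3/s/cm^2

104.0 cm^3/s/cm^2


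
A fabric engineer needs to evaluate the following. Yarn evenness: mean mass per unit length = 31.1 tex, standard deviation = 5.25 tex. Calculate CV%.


Formula: CV% = (standard deviation / mean) * 100
Step 1: Ratio = 5.25 / 31.1 = 0.16881
Step 2: CV% = 0.16881 * 100 = 16.881% ≈ 16.9%

16.9%


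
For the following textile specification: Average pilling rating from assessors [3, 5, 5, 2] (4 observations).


Formula: Mean = sum / count
Sum = 3 + 5 + 5 + 2 = 15
Mean = 15 / 4 = 3.8

3.8


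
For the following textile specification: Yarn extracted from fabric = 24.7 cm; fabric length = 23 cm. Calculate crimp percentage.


Formula: Crimp% = ((L_yarn - L_fabric) / L_fabric) * 100
Step 1: Extension = 24.7 - 23 = 1.7 cm
Step 2: Crimp% = (1.7 / 23) * 100
Step 3: Crimp% = 0.073913 * 100 = 7.3913% ≈ 7.4%

7.4%


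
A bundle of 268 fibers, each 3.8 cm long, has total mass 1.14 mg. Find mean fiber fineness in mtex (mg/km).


Formula: fineness (mtex) = mass (mg) / total length (km) = (mass_mg / total_length_m) * 1000
Step 1: Convert fiber length: 3.8 cm = 0.038 m
Step 2: Total fiber length = 268 * 0.038 = 10.184 m
Step 3: Linear density = 1.14 mg / 10.184 m = 0.1119 mg/m
Step 4: fineness = 0.1119 * 1000 = 111.9 mtex

111.9 mtex


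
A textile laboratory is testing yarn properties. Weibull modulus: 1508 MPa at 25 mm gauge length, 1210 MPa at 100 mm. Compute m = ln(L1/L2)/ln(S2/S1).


Formula: m = ln(L1/L2) / ln(S2/S1)
Step 1: ln(L1/L2) = ln(25/100) = -1.38629
Step 2: S2/S1 = 1210/1508 = 0.80239
Step 3: ln(S2/S1) = ln(0.80239) = -0.22016
Step 4: m = -1.38629 / -0.22016 = 6.30

6.30 (Weibull m)


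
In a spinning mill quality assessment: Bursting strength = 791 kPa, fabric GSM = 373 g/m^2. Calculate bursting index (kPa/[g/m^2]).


Formula: Bursting Index = Bursting Strength / Fabric GSM
BI = 791 kPa / 373 g/m^2
BI = 2.121 kPa/(g/m^2)

2.121 kPa/(g/m^2)


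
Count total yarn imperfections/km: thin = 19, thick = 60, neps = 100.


Formula: Total = thin places + thick places + neps
Total = 19 + 60 + 100
Total = 179 imperfections/km

179 imperfections/km


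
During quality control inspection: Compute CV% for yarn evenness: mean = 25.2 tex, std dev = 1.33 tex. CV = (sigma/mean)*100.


Formula: CV% = (standard deviation / mean) * 100
Step 1: Ratio = 1.33 / 25.2 = 0.052778
Step 2: CV% = 0.052778 * 100 = 5.2778% ≈ 5.3%

5.3%


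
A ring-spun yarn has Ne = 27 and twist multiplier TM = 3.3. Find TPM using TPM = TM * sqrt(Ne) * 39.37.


Formula: TPM = TM * sqrt(Ne) * 39.37
Step 1: sqrt(Ne) = sqrt(27) = 5.1962
Step 2: TM * sqrt(Ne) = 3.3 * 5.1962 = 17.1475
Step 3: TPM = 17.1475 * 39.37 = 675 twists/m

675 twists/m


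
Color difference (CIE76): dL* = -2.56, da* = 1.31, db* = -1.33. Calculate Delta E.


Formula: Delta E = sqrt(dL*^2 + da*^2 + db*^2)
Step 1: dL*^2 = (-2.56)^2 = 6.5536
Step 2: da*^2 = 1.31^2 = 1.7161
Step 3: db*^2 = (-1.33)^2 = 1.7689
Step 4: Sum = 6.5536 + 1.7161 + 1.7689 = 10.0386
Step 5: Delta E = sqrt(10.0386) = 3.17

3.17 Delta E


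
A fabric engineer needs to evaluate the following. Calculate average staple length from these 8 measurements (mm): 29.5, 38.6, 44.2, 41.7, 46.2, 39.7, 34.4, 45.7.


Formula: Mean = sum of lengths / count
Sum = 29.5 + 38.6 + 44.2 + 41.7 + 46.2 + 39.7 + 34.4 + 45.7
Sum = 320.0 mm
Mean = 320.0 / 8 = 40.00 mm

40.00 mm


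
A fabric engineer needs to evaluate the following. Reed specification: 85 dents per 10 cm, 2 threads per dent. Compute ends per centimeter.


Formula: EPC = (dents per 10 cm * ends per dent) / 10
Step 1: Total ends per 10 cm = 85 * 2 = 170
Step 2: EPC = 170 / 10 = 17.0 ends/cm

17.0 ends/cm


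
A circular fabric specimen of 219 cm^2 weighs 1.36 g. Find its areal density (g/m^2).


Formula: GSM = mass_g / area_m2
Step 1: Convert area: 219 cm^2 = 219 / 10000 = 0.0219 m^2
Step 2: GSM = 1.36 g / 0.0219 m^2 = 62.1 g/m^2

62.1 g/m^2


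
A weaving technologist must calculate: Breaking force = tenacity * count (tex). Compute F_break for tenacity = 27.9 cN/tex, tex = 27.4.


Formula: Breaking force = Tenacity * Linear density
F = 27.9 cN/tex * 27.4 tex
F = 764.46 cN

764.46 cN


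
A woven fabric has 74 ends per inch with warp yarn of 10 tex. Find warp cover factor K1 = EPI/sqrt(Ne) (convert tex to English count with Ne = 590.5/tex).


Formula: K1 = EPI / sqrt(Ne), with Ne = 590.5 / tex_warp
Step 1: Ne = 590.5 / 10 = 59.05
Step 2: sqrt(Ne) = sqrt(59.05) = 7.6844
Step 3: K1 = 74 / 7.6844 = 9.6

9.6
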